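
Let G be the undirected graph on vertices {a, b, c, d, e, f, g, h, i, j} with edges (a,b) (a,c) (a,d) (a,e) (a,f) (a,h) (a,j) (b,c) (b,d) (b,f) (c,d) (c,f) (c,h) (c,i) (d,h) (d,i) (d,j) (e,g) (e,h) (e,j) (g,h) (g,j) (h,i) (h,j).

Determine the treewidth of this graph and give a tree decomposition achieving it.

Treewidth 3.
Bags: B1 = {c, d, h, i}  B2 = {a, c, d, h}  B3 = {a, d, h, j}  B4 = {a, e, h, j}  B5 = {e, g, h, j}  B6 = {a, b, c, d}  B7 = {a, b, c, f}
Tree: B1–B2, B2–B3, B3–B4, B4–B5, B2–B6, B6–B7

Every bag has size at most 4, so the width is 4 − 1 = 3 and tw(G) ≤ 3. On the other hand G contains the 4-clique {a, d, h, j}. A clique must lie in a single bag of any decomposition, so no decomposition can have width below 3. Hence tw(G) = 3 exactly.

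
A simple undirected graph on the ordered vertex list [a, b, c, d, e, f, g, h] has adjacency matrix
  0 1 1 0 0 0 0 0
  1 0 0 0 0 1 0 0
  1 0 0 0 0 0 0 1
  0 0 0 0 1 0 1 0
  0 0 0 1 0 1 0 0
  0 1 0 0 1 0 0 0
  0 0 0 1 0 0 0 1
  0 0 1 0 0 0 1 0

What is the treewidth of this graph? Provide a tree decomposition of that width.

The largest bag has 3 vertices, giving width 2; this decomposition certifies tw(G) ≤ 2. Since h–g–d–e–f–b–a–c–h is a cycle in G, G is not acyclic. Forests are exactly the graphs of treewidth ≤ 1, so tw(G) ≥ 2. Hence tw(G) = 2 exactly.

Treewidth 2.
Bags: B1 = {d, g, h}  B2 = {d, e, h}  B3 = {e, f, h}  B4 = {b, f, h}  B5 = {a, b, h}  B6 = {a, c, h}
Tree: B1–B2, B2–B3, B3–B4, B4–B5, B5–B6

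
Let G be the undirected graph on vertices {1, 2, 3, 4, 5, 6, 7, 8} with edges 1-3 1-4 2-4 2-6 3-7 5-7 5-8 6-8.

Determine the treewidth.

2

A width-2 tree decomposition is:
Bags: B1 = {2, 4, 6}  B2 = {1, 4, 6}  B3 = {1, 3, 6}  B4 = {3, 6, 7}  B5 = {5, 6, 7}  B6 = {5, 6, 8}
Tree: B1–B2, B2–B3, B3–B4, B4–B5, B5–B6
Every bag has size at most 3, so the width is 3 − 1 = 2 and tw(G) ≤ 2. Since 6–2–4–1–3–7–5–8–6 is a cycle in G, G is not acyclic. Forests are exactly the graphs of treewidth ≤ 1, so tw(G) ≥ 2. Therefore the treewidth is 2.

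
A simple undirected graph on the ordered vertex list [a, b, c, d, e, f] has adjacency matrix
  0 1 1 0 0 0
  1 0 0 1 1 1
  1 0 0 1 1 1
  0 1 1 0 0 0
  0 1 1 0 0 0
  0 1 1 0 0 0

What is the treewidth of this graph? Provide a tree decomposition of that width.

Treewidth 2.
One such decomposition:
Bags: B1 = {b, c, f}  B2 = {b, c, d}  B3 = {a, b, c}  B4 = {b, c, e}
Tree: B1–B2, B2–B3, B3–B4

Each bag holds 3 vertices, so the decomposition has width 2, which upper-bounds the treewidth. For the lower bound, G contains the cycle f–c–d–b–f, so G is not a forest; only forests have treewidth ≤ 1, hence tw(G) ≥ 2. Combining the bounds, tw(G) = 2.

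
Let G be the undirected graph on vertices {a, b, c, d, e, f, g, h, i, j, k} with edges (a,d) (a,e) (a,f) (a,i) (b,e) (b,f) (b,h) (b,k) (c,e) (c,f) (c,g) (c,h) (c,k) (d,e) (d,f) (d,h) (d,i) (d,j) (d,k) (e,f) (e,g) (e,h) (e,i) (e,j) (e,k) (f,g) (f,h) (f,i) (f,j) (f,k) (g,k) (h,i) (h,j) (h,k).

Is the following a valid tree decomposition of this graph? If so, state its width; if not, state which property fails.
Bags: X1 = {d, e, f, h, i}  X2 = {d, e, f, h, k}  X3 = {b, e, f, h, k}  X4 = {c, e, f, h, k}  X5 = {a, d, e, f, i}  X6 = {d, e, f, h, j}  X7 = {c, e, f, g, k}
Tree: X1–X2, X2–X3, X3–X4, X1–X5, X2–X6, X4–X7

Yes; width 4.

Every vertex of G appears in some bag (union = {a, b, c, d, e, f, g, h, i, j, k}); every edge is covered by a bag; and for each vertex v the set of bags containing v is connected in the bag tree. The decomposition is therefore valid. The largest bag has 5 vertices, so the width is 4.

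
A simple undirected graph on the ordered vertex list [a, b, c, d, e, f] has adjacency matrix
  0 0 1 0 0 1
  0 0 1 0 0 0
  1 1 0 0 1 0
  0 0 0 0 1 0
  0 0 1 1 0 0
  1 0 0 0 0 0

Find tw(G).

A width-1 tree decomposition is:
Bags: B1 = {c, e}  B2 = {d, e}  B3 = {a, c}  B4 = {a, f}  B5 = {b, c}
Tree: B1–B2, B1–B3, B3–B4, B1–B5
The largest bag has 2 vertices, giving width 1; this decomposition certifies tw(G) ≤ 1. Any graph with an edge has treewidth ≥ 1, and G has the edge c–e. The upper and lower bounds meet at 1, so that is the treewidth.

1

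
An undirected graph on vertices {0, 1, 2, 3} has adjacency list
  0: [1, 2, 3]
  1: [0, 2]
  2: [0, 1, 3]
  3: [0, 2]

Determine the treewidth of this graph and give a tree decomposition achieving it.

Every bag has size at most 3, so the width is 3 − 1 = 2 and tw(G) ≤ 2. On the other hand G contains the 3-clique {0, 1, 2}. A clique must lie in a single bag of any decomposition, so no decomposition can have width below 2. Therefore the treewidth is 2.

Treewidth 2.
Bags: B1 = {0, 1, 2}  B2 = {0, 2, 3}
Tree: B1–B2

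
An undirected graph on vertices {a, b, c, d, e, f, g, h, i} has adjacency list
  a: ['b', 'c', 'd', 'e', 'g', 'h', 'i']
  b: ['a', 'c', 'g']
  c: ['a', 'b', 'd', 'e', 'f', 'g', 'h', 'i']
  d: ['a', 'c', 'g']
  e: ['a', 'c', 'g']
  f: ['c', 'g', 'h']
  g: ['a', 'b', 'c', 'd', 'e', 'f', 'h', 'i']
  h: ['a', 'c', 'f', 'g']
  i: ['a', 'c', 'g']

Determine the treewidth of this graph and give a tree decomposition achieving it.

Treewidth 3.
One such decomposition:
Bags: B1 = {a, c, d, g}  B2 = {a, b, c, g}  B3 = {a, c, e, g}  B4 = {a, c, g, h}  B5 = {c, f, g, h}  B6 = {a, c, g, i}
Tree: B1–B2, B2–B3, B1–B4, B4–B5, B2–B6

The largest bag has 4 vertices, giving width 3; this decomposition certifies tw(G) ≤ 3. Conversely, {a, c, d, g} is a clique of size 4, and the vertices of any clique must share a bag in every tree decomposition; so some bag has ≥ 4 vertices and tw(G) ≥ 3. Combining the bounds, tw(G) = 3.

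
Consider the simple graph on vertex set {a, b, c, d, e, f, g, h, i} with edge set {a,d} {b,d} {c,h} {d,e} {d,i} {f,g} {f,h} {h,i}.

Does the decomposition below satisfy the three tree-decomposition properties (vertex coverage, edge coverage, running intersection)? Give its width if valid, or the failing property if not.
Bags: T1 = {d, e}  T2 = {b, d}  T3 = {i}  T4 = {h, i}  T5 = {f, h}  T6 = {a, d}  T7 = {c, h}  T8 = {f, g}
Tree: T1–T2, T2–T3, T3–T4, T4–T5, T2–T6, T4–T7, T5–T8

A tree decomposition must satisfy three properties: every vertex lies in some bag; for every edge, both endpoints lie together in some bag; and for every vertex, the bags containing it form a connected subtree. Here edge (d,i) lies in no bag, so the decomposition is invalid.

No — edge (d,i) lies in no bag.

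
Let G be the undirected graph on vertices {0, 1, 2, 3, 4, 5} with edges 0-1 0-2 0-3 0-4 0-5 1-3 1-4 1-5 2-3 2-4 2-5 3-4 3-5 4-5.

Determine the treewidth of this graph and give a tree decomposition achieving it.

Treewidth 4.
One such decomposition:
Bags: B1 = {0, 1, 3, 4, 5}  B2 = {0, 2, 3, 4, 5}
Tree: B1–B2

The largest bag has 5 vertices, giving width 4; this decomposition certifies tw(G) ≤ 4. For the lower bound, the 5 vertices {0, 1, 3, 4, 5} are pairwise adjacent, and any tree decomposition puts a clique entirely inside one bag — forcing width ≥ 4. The upper and lower bounds meet at 4, so that is the treewidth.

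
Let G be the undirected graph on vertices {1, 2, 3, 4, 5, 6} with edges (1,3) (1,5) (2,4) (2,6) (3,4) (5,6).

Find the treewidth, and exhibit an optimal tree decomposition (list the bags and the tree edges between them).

Each bag holds 3 vertices, so the decomposition has width 2, which upper-bounds the treewidth. Since 4–2–6–5–1–3–4 is a cycle in G, G is not acyclic. Forests are exactly the graphs of treewidth ≤ 1, so tw(G) ≥ 2. Combining the bounds, tw(G) = 2.

Treewidth 2.
One optimal decomposition is:
Bags: B1 = {2, 4, 6}  B2 = {4, 5, 6}  B3 = {1, 4, 5}  B4 = {1, 3, 4}
Tree: B1–B2, B2–B3, B3–B4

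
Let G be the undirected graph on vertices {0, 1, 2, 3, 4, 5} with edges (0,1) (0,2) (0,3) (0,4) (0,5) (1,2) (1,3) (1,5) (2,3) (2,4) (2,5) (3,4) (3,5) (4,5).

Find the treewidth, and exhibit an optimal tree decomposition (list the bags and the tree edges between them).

The largest bag has 5 vertices, giving width 4; this decomposition certifies tw(G) ≤ 4. On the other hand G contains the 5-clique {0, 1, 2, 3, 5}. A clique must lie in a single bag of any decomposition, so no decomposition can have width below 4. The upper and lower bounds meet at 4, so that is the treewidth.

Treewidth 4.
One such decomposition:
Bags: B1 = {0, 1, 2, 3, 5}  B2 = {0, 2, 3, 4, 5}
Tree: B1–B2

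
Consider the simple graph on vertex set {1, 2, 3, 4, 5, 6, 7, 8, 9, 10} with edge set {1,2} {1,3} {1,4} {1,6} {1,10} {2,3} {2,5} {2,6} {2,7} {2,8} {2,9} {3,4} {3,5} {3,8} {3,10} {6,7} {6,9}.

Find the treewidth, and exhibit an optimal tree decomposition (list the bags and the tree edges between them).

Treewidth 2.
One optimal decomposition is:
Bags: B1 = {1, 2, 6}  B2 = {1, 2, 3}  B3 = {2, 6, 7}  B4 = {2, 3, 8}  B5 = {2, 6, 9}  B6 = {1, 3, 4}  B7 = {2, 3, 5}  B8 = {1, 3, 10}
Tree: B1–B2, B1–B3, B2–B4, B1–B5, B2–B6, B4–B7, B6–B8

Every bag has size at most 3, so the width is 3 − 1 = 2 and tw(G) ≤ 2. On the other hand G contains the 3-clique {2, 6, 9}. A clique must lie in a single bag of any decomposition, so no decomposition can have width below 2. Therefore the treewidth is 2.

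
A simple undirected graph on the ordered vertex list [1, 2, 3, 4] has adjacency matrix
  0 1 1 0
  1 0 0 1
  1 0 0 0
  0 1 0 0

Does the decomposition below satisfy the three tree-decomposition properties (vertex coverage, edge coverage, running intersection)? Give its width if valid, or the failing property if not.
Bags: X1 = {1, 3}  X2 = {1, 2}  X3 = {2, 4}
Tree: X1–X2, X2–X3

Yes; width 1.

Every vertex of G appears in some bag (union = {1, 2, 3, 4}); every edge is covered by a bag; and for each vertex v the set of bags containing v is connected in the bag tree. The decomposition is therefore valid. The largest bag has 2 vertices, so the width is 1.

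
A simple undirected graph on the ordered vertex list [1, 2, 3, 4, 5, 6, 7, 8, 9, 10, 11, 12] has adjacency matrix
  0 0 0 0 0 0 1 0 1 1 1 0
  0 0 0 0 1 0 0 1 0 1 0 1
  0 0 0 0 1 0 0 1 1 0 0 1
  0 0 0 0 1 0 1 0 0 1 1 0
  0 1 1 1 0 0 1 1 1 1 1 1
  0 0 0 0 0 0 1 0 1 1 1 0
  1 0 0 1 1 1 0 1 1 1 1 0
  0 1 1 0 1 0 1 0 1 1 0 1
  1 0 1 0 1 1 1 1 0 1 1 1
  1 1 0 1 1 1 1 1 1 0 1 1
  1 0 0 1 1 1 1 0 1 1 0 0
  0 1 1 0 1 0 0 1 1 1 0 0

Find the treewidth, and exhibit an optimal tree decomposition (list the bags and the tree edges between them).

Treewidth 4.
One optimal decomposition is:
Bags: B1 = {5, 7, 9, 10, 11}  B2 = {4, 5, 7, 10, 11}  B3 = {5, 7, 8, 9, 10}  B4 = {6, 7, 9, 10, 11}  B5 = {5, 8, 9, 10, 12}  B6 = {2, 5, 8, 10, 12}  B7 = {3, 5, 8, 9, 12}  B8 = {1, 7, 9, 10, 11}
Tree: B1–B2, B1–B3, B1–B4, B3–B5, B5–B6, B5–B7, B4–B8

The largest bag has 5 vertices, giving width 4; this decomposition certifies tw(G) ≤ 4. Conversely, {1, 7, 9, 10, 11} is a clique of size 5, and the vertices of any clique must share a bag in every tree decomposition; so some bag has ≥ 5 vertices and tw(G) ≥ 4. Hence tw(G) = 4 exactly.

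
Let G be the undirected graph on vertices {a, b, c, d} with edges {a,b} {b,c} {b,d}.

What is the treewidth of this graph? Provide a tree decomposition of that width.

Treewidth 1.
Bags: B1 = {a, b}  B2 = {b, c}  B3 = {b, d}
Tree: B1–B2, B2–B3

The largest bag has 2 vertices, giving width 1; this decomposition certifies tw(G) ≤ 1. G has an edge, so its treewidth is at least 1. Combining the bounds, tw(G) = 1.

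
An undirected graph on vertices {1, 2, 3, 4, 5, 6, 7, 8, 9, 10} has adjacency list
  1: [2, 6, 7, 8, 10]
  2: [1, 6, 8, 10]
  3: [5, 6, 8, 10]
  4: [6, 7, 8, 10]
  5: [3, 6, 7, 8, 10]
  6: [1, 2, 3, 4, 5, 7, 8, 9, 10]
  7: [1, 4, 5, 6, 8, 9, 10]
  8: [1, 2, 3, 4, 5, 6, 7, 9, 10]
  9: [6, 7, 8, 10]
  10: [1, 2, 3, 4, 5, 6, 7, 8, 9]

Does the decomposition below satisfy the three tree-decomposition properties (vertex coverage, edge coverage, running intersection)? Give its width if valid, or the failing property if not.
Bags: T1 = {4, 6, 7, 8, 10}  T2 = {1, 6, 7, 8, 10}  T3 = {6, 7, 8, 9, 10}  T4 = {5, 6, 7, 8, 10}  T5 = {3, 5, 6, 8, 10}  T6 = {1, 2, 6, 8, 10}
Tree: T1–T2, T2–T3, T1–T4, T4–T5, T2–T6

Yes; width 4.

Checking the three conditions: (i) the bags cover all of {1, 2, 3, 4, 5, 6, 7, 8, 9, 10}; (ii) for each edge, some bag contains both endpoints; (iii) the bags containing any fixed vertex form a subtree. All hold, so the decomposition is valid with width 5 − 1 = 4.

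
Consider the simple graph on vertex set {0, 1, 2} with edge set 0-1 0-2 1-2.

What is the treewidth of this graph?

2

A width-2 tree decomposition is:
Bags: B1 = {0, 1, 2}
Tree: (single bag)
With just one bag of size 3, the width is 3 − 1 = 2, so tw(G) ≤ 2. For the lower bound, the 3 vertices {0, 1, 2} are pairwise adjacent, and any tree decomposition puts a clique entirely inside one bag — forcing width ≥ 2. The upper and lower bounds meet at 2, so that is the treewidth.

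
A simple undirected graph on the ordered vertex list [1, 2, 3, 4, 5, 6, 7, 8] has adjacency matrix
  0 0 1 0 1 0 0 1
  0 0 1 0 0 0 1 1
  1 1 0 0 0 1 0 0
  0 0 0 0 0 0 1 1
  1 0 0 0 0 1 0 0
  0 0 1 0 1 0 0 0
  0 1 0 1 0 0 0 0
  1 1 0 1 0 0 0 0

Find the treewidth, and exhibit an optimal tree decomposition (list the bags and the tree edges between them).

Every bag has size at most 3, so the width is 3 − 1 = 2 and tw(G) ≤ 2. The edges 6–5–1–3–6 form a cycle, so G is not a tree and its treewidth is at least 2. Combining the bounds, tw(G) = 2.

Treewidth 2.
Bags: B1 = {3, 5, 6}  B2 = {1, 3, 5}  B3 = {1, 2, 3}  B4 = {1, 2, 8}  B5 = {2, 7, 8}  B6 = {4, 7, 8}
Tree: B1–B2, B2–B3, B3–B4, B4–B5, B5–B6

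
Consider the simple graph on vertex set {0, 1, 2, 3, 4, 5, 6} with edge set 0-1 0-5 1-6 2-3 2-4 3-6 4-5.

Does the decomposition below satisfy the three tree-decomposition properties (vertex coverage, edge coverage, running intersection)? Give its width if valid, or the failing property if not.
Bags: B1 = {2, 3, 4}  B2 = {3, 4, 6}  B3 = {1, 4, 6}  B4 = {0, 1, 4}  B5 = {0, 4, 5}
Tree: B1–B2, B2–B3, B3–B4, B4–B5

Yes; width 2.

Every vertex of G appears in some bag (union = {0, 1, 2, 3, 4, 5, 6}); every edge is covered by a bag; and for each vertex v the set of bags containing v is connected in the bag tree. The decomposition is therefore valid. The largest bag has 3 vertices, so the width is 2.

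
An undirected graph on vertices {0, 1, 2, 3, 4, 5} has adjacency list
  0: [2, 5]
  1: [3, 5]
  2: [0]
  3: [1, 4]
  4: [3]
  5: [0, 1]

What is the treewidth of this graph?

A width-1 tree decomposition is:
Bags: B1 = {3, 4}  B2 = {1, 3}  B3 = {1, 5}  B4 = {0, 5}  B5 = {0, 2}
Tree: B1–B2, B2–B3, B3–B4, B4–B5
Every bag has size at most 2, so the width is 2 − 1 = 1 and tw(G) ≤ 1. Any graph with an edge has treewidth ≥ 1, and G has the edge 4–3. Hence tw(G) = 1 exactly.

1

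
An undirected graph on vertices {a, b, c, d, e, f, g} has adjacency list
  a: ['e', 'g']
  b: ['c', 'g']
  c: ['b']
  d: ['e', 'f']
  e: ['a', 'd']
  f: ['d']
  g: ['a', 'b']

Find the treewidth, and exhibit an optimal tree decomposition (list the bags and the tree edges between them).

Treewidth 1.
One such decomposition:
Bags: B1 = {b, c}  B2 = {b, g}  B3 = {a, g}  B4 = {a, e}  B5 = {d, e}  B6 = {d, f}
Tree: B1–B2, B2–B3, B3–B4, B4–B5, B5–B6

Every bag has size at most 2, so the width is 2 − 1 = 1 and tw(G) ≤ 1. G has an edge, so its treewidth is at least 1. Hence tw(G) = 1 exactly.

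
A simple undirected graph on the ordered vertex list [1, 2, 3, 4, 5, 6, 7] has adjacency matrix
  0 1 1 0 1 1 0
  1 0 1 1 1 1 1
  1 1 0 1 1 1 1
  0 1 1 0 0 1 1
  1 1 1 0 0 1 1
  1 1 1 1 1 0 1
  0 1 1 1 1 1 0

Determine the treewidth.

A width-4 tree decomposition is:
Bags: B1 = {1, 2, 3, 5, 6}  B2 = {2, 3, 5, 6, 7}  B3 = {2, 3, 4, 6, 7}
Tree: B1–B2, B2–B3
Every bag has size at most 5, so the width is 5 − 1 = 4 and tw(G) ≤ 4. For the lower bound, the 5 vertices {2, 3, 4, 6, 7} are pairwise adjacent, and any tree decomposition puts a clique entirely inside one bag — forcing width ≥ 4. Combining the bounds, tw(G) = 4.

4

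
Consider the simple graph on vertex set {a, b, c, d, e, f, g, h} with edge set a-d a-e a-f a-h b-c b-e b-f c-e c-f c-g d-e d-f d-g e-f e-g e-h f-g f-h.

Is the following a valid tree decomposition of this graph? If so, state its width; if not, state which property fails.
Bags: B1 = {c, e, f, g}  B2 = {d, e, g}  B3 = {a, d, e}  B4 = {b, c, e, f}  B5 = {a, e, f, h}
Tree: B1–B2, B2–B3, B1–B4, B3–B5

No — edge (f,d) lies in no bag.

A tree decomposition must satisfy three properties: every vertex lies in some bag; for every edge, both endpoints lie together in some bag; and for every vertex, the bags containing it form a connected subtree. Here edge (f,d) lies in no bag, so the decomposition is invalid.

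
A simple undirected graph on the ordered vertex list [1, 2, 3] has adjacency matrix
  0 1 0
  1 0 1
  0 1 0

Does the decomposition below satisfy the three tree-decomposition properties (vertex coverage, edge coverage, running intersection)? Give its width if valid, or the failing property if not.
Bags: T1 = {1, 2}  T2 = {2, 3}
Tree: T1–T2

Every vertex of G appears in some bag (union = {1, 2, 3}); every edge is covered by a bag; and for each vertex v the set of bags containing v is connected in the bag tree. The decomposition is therefore valid. The largest bag has 2 vertices, so the width is 1.

Yes; width 1.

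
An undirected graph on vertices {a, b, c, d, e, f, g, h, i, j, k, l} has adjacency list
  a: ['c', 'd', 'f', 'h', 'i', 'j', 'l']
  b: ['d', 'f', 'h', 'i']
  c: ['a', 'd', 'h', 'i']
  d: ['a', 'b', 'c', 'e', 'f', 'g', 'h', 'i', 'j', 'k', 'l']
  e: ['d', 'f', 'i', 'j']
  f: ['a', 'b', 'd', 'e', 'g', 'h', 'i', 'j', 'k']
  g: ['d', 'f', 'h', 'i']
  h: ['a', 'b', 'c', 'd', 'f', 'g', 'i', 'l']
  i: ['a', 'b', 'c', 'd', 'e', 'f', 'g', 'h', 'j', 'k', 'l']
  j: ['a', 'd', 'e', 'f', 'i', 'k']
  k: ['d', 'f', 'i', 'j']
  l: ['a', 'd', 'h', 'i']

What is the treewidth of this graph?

A width-4 tree decomposition is:
Bags: B1 = {a, c, d, h, i}  B2 = {a, d, f, h, i}  B3 = {d, f, g, h, i}  B4 = {b, d, f, h, i}  B5 = {a, d, f, i, j}  B6 = {d, f, i, j, k}  B7 = {d, e, f, i, j}  B8 = {a, d, h, i, l}
Tree: B1–B2, B2–B3, B2–B4, B2–B5, B5–B6, B6–B7, B1–B8
Every bag has size at most 5, so the width is 5 − 1 = 4 and tw(G) ≤ 4. On the other hand G contains the 5-clique {a, c, d, h, i}. A clique must lie in a single bag of any decomposition, so no decomposition can have width below 4. Combining the bounds, tw(G) = 4.

4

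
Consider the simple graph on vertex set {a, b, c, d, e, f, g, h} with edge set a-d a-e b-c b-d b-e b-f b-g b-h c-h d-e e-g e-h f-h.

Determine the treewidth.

A width-2 tree decomposition is:
Bags: B1 = {b, d, e}  B2 = {a, d, e}  B3 = {b, e, h}  B4 = {b, e, g}  B5 = {b, c, h}  B6 = {b, f, h}
Tree: B1–B2, B1–B3, B3–B4, B3–B5, B5–B6
Every bag has size at most 3, so the width is 3 − 1 = 2 and tw(G) ≤ 2. For the lower bound, the 3 vertices {a, d, e} are pairwise adjacent, and any tree decomposition puts a clique entirely inside one bag — forcing width ≥ 2. Combining the bounds, tw(G) = 2.

2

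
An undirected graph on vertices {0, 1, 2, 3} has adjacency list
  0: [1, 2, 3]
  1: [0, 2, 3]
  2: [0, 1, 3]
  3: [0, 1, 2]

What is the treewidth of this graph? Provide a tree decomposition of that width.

With just one bag of size 4, the width is 4 − 1 = 3, so tw(G) ≤ 3. Conversely, {0, 1, 2, 3} is a clique of size 4, and the vertices of any clique must share a bag in every tree decomposition; so some bag has ≥ 4 vertices and tw(G) ≥ 3. Hence tw(G) = 3 exactly.

Treewidth 3.
One optimal decomposition is:
Bags: B1 = {0, 1, 2, 3}
Tree: (single bag)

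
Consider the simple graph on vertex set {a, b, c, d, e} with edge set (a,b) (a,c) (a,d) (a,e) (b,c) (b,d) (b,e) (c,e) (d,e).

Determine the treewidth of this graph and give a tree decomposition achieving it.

Treewidth 3.
One optimal decomposition is:
Bags: B1 = {a, b, d, e}  B2 = {a, b, c, e}
Tree: B1–B2

Every bag has size at most 4, so the width is 4 − 1 = 3 and tw(G) ≤ 3. On the other hand G contains the 4-clique {a, b, d, e}. A clique must lie in a single bag of any decomposition, so no decomposition can have width below 3. Combining the bounds, tw(G) = 3.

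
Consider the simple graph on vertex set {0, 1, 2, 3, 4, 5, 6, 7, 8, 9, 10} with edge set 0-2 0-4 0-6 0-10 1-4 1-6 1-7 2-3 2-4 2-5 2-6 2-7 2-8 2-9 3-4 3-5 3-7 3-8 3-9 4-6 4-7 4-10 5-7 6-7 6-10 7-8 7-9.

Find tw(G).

3

A width-3 tree decomposition is:
Bags: B1 = {2, 4, 6, 7}  B2 = {2, 3, 4, 7}  B3 = {2, 3, 7, 8}  B4 = {0, 2, 4, 6}  B5 = {0, 4, 6, 10}  B6 = {2, 3, 5, 7}  B7 = {1, 4, 6, 7}  B8 = {2, 3, 7, 9}
Tree: B1–B2, B2–B3, B1–B4, B4–B5, B2–B6, B1–B7, B2–B8
Every bag has size at most 4, so the width is 4 − 1 = 3 and tw(G) ≤ 3. Conversely, {1, 4, 6, 7} is a clique of size 4, and the vertices of any clique must share a bag in every tree decomposition; so some bag has ≥ 4 vertices and tw(G) ≥ 3. The upper and lower bounds meet at 3, so that is the treewidth.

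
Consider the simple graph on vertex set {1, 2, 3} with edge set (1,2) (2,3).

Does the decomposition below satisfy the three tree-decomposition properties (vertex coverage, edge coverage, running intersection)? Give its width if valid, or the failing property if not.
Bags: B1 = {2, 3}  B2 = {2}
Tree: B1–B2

A tree decomposition must satisfy three properties: every vertex lies in some bag; for every edge, both endpoints lie together in some bag; and for every vertex, the bags containing it form a connected subtree. Here vertex 1 appears in no bag, so the decomposition is invalid.

No — vertex 1 appears in no bag.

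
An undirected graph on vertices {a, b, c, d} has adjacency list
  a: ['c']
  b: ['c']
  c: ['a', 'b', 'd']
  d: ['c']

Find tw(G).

A width-1 tree decomposition is:
Bags: B1 = {b, c}  B2 = {c, d}  B3 = {a, c}
Tree: B1–B2, B2–B3
The largest bag has 2 vertices, giving width 1; this decomposition certifies tw(G) ≤ 1. Since G has at least one edge (e.g. c–b), it is not an edgeless graph, so tw(G) ≥ 1. The upper and lower bounds meet at 1, so that is the treewidth.

1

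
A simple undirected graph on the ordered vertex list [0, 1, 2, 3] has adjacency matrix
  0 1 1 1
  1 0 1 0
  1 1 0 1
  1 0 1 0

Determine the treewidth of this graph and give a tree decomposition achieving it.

Treewidth 2.
Bags: B1 = {0, 1, 2}  B2 = {0, 2, 3}
Tree: B1–B2

Every bag has size at most 3, so the width is 3 − 1 = 2 and tw(G) ≤ 2. Conversely, {0, 1, 2} is a clique of size 3, and the vertices of any clique must share a bag in every tree decomposition; so some bag has ≥ 3 vertices and tw(G) ≥ 2. Combining the bounds, tw(G) = 2.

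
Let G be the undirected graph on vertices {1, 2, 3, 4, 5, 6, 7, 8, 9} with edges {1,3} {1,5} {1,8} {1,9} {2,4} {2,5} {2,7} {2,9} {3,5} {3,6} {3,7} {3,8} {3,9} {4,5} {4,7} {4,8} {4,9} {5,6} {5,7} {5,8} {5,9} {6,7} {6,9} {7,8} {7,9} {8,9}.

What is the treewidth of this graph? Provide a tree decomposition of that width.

Treewidth 4.
Bags: B1 = {4, 5, 7, 8, 9}  B2 = {3, 5, 7, 8, 9}  B3 = {2, 4, 5, 7, 9}  B4 = {3, 5, 6, 7, 9}  B5 = {1, 3, 5, 8, 9}
Tree: B1–B2, B1–B3, B2–B4, B2–B5

Each bag holds 5 vertices, so the decomposition has width 4, which upper-bounds the treewidth. On the other hand G contains the 5-clique {1, 3, 5, 8, 9}. A clique must lie in a single bag of any decomposition, so no decomposition can have width below 4. The upper and lower bounds meet at 4, so that is the treewidth.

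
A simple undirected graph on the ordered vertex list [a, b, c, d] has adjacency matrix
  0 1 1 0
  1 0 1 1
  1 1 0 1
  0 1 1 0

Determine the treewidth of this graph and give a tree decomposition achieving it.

Treewidth 2.
One such decomposition:
Bags: B1 = {b, c, d}  B2 = {a, b, c}
Tree: B1–B2

The largest bag has 3 vertices, giving width 2; this decomposition certifies tw(G) ≤ 2. On the other hand G contains the 3-clique {b, c, d}. A clique must lie in a single bag of any decomposition, so no decomposition can have width below 2. The upper and lower bounds meet at 2, so that is the treewidth.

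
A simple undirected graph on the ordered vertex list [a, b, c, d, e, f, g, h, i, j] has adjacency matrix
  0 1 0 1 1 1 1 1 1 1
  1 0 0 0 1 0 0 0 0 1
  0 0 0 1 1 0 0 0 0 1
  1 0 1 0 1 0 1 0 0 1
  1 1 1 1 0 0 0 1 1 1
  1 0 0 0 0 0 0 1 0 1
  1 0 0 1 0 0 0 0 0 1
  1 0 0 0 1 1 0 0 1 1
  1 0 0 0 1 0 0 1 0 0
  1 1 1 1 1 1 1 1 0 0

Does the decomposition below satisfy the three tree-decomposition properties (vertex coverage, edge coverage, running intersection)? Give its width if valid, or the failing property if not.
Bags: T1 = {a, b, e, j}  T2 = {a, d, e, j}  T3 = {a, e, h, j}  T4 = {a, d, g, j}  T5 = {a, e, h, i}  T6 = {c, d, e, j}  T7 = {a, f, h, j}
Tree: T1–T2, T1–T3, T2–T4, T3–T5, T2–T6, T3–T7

Checking the three conditions: (i) the bags cover all of {a, b, c, d, e, f, g, h, i, j}; (ii) for each edge, some bag contains both endpoints; (iii) the bags containing any fixed vertex form a subtree. All hold, so the decomposition is valid with width 4 − 1 = 3.

Yes; width 3.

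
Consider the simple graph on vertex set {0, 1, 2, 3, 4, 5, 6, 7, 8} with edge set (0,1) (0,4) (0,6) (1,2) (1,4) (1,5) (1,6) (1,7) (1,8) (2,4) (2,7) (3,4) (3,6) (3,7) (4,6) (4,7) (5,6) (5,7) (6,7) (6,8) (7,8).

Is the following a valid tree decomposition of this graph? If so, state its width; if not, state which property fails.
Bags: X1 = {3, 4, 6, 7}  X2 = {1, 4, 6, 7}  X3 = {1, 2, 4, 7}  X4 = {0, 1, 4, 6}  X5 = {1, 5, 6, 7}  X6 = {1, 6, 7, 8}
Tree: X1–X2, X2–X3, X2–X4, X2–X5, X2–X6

Vertex coverage: the bags together contain {0, 1, 2, 3, 4, 5, 6, 7, 8}, the full vertex set. Edge coverage: each edge of G has both endpoints in at least one bag. Running intersection: for every vertex, the bags containing it form a connected subtree. All three properties hold, so this is a valid tree decomposition of width max|bag| − 1 = 3, and hence tw(G) ≤ 3.

Yes; width 3.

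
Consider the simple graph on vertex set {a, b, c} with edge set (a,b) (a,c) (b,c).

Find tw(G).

2

A width-2 tree decomposition is:
Bags: B1 = {a, b, c}
Tree: (single bag)
A single bag containing all 3 vertices is trivially a valid decomposition of width 2. For the lower bound, the 3 vertices {a, b, c} are pairwise adjacent, and any tree decomposition puts a clique entirely inside one bag — forcing width ≥ 2. Combining the bounds, tw(G) = 2.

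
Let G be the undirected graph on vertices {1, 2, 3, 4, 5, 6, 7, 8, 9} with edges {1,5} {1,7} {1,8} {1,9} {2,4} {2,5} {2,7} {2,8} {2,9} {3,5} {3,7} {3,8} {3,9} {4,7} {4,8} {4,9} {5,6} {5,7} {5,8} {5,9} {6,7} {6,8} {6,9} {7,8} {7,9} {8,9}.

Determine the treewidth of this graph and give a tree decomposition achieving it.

Treewidth 4.
One such decomposition:
Bags: B1 = {1, 5, 7, 8, 9}  B2 = {2, 5, 7, 8, 9}  B3 = {2, 4, 7, 8, 9}  B4 = {5, 6, 7, 8, 9}  B5 = {3, 5, 7, 8, 9}
Tree: B1–B2, B2–B3, B1–B4, B1–B5

The largest bag has 5 vertices, giving width 4; this decomposition certifies tw(G) ≤ 4. Conversely, {2, 4, 7, 8, 9} is a clique of size 5, and the vertices of any clique must share a bag in every tree decomposition; so some bag has ≥ 5 vertices and tw(G) ≥ 4. Hence tw(G) = 4 exactly.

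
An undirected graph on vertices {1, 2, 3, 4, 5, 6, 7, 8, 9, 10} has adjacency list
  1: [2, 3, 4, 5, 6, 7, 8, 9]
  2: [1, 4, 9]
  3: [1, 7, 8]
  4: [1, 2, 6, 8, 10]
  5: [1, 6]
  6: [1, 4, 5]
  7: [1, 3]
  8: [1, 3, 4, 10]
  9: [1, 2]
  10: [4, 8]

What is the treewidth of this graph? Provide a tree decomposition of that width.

The largest bag has 3 vertices, giving width 2; this decomposition certifies tw(G) ≤ 2. For the lower bound, the 3 vertices {1, 3, 8} are pairwise adjacent, and any tree decomposition puts a clique entirely inside one bag — forcing width ≥ 2. Combining the bounds, tw(G) = 2.

Treewidth 2.
One such decomposition:
Bags: B1 = {1, 2, 4}  B2 = {1, 4, 6}  B3 = {1, 2, 9}  B4 = {1, 5, 6}  B5 = {1, 4, 8}  B6 = {1, 3, 8}  B7 = {4, 8, 10}  B8 = {1, 3, 7}
Tree: B1–B2, B1–B3, B2–B4, B2–B5, B5–B6, B5–B7, B6–B8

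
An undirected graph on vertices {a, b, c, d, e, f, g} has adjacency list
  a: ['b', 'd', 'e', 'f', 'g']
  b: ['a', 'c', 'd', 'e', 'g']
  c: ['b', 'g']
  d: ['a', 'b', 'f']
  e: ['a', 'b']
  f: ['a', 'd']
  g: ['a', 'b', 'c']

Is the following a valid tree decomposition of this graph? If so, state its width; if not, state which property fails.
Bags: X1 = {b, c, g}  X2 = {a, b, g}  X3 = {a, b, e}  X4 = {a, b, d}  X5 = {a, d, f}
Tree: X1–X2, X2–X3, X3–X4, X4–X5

Yes; width 2.

Checking the three conditions: (i) the bags cover all of {a, b, c, d, e, f, g}; (ii) for each edge, some bag contains both endpoints; (iii) the bags containing any fixed vertex form a subtree. All hold, so the decomposition is valid with width 3 − 1 = 2.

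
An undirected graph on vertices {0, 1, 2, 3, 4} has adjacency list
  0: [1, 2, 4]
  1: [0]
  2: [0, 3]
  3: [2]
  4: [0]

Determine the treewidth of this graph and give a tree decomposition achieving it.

Treewidth 1.
One such decomposition:
Bags: B1 = {0, 2}  B2 = {2, 3}  B3 = {0, 1}  B4 = {0, 4}
Tree: B1–B2, B1–B3, B3–B4

Each bag holds 2 vertices, so the decomposition has width 1, which upper-bounds the treewidth. Since G has at least one edge (e.g. 0–2), it is not an edgeless graph, so tw(G) ≥ 1. Hence tw(G) = 1 exactly.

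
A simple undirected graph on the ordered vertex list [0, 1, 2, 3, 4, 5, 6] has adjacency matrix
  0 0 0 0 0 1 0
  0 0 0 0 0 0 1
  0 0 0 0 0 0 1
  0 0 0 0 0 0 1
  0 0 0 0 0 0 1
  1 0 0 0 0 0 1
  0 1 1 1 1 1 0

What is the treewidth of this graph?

A width-1 tree decomposition is:
Bags: B1 = {3, 6}  B2 = {4, 6}  B3 = {5, 6}  B4 = {0, 5}  B5 = {2, 6}  B6 = {1, 6}
Tree: B1–B2, B2–B3, B3–B4, B2–B5, B3–B6
Each bag holds 2 vertices, so the decomposition has width 1, which upper-bounds the treewidth. Any graph with an edge has treewidth ≥ 1, and G has the edge 3–6. The upper and lower bounds meet at 1, so that is the treewidth.

1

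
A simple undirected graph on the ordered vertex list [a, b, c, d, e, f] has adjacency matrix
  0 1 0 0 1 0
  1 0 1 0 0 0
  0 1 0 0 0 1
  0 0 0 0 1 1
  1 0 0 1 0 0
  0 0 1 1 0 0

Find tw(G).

2

A width-2 tree decomposition is:
Bags: B1 = {a, d, e}  B2 = {a, b, d}  B3 = {b, c, d}  B4 = {c, d, f}
Tree: B1–B2, B2–B3, B3–B4
The largest bag has 3 vertices, giving width 2; this decomposition certifies tw(G) ≤ 2. For the lower bound, G contains the cycle d–e–a–b–c–f–d, so G is not a forest; only forests have treewidth ≤ 1, hence tw(G) ≥ 2. Therefore the treewidth is 2.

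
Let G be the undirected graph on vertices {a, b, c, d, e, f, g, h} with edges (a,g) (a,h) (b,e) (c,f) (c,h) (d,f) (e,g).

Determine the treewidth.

A width-1 tree decomposition is:
Bags: B1 = {b, e}  B2 = {e, g}  B3 = {a, g}  B4 = {a, h}  B5 = {c, h}  B6 = {c, f}  B7 = {d, f}
Tree: B1–B2, B2–B3, B3–B4, B4–B5, B5–B6, B6–B7
Every bag has size at most 2, so the width is 2 − 1 = 1 and tw(G) ≤ 1. Any graph with an edge has treewidth ≥ 1, and G has the edge b–e. Combining the bounds, tw(G) = 1.

1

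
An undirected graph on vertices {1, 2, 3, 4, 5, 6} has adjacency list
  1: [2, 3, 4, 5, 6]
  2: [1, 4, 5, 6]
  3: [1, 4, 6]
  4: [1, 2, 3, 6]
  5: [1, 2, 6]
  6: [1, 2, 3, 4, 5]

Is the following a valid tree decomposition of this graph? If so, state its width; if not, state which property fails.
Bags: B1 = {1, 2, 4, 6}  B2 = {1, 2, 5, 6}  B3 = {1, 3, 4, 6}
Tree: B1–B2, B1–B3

Vertex coverage: the bags together contain {1, 2, 3, 4, 5, 6}, the full vertex set. Edge coverage: each edge of G has both endpoints in at least one bag. Running intersection: for every vertex, the bags containing it form a connected subtree. All three properties hold, so this is a valid tree decomposition of width max|bag| − 1 = 3, and hence tw(G) ≤ 3.

Yes; width 3.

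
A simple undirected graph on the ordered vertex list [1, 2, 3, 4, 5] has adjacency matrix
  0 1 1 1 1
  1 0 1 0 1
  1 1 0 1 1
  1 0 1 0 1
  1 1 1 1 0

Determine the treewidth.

A width-3 tree decomposition is:
Bags: B1 = {1, 2, 3, 5}  B2 = {1, 3, 4, 5}
Tree: B1–B2
The largest bag has 4 vertices, giving width 3; this decomposition certifies tw(G) ≤ 3. On the other hand G contains the 4-clique {1, 2, 3, 5}. A clique must lie in a single bag of any decomposition, so no decomposition can have width below 3. Combining the bounds, tw(G) = 3.

3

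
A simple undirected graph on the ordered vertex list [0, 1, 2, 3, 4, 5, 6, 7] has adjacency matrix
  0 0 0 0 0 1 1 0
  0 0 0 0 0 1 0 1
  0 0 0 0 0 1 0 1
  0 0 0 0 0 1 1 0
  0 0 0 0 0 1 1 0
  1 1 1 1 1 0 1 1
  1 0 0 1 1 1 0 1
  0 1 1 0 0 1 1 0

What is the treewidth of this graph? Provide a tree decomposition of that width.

Treewidth 2.
Bags: B1 = {4, 5, 6}  B2 = {5, 6, 7}  B3 = {2, 5, 7}  B4 = {3, 5, 6}  B5 = {0, 5, 6}  B6 = {1, 5, 7}
Tree: B1–B2, B2–B3, B2–B4, B1–B5, B3–B6

Each bag holds 3 vertices, so the decomposition has width 2, which upper-bounds the treewidth. For the lower bound, the 3 vertices {1, 5, 7} are pairwise adjacent, and any tree decomposition puts a clique entirely inside one bag — forcing width ≥ 2. The upper and lower bounds meet at 2, so that is the treewidth.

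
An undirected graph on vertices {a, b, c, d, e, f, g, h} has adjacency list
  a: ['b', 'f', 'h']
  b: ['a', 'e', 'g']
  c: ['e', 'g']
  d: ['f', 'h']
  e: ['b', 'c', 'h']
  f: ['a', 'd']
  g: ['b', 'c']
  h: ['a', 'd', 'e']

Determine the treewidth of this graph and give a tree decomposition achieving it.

Treewidth 2.
One such decomposition:
Bags: B1 = {d, f, h}  B2 = {a, f, h}  B3 = {a, e, h}  B4 = {a, b, e}  B5 = {b, c, e}  B6 = {b, c, g}
Tree: B1–B2, B2–B3, B3–B4, B4–B5, B5–B6

The largest bag has 3 vertices, giving width 2; this decomposition certifies tw(G) ≤ 2. Since d–f–a–h–d is a cycle in G, G is not acyclic. Forests are exactly the graphs of treewidth ≤ 1, so tw(G) ≥ 2. The upper and lower bounds meet at 2, so that is the treewidth.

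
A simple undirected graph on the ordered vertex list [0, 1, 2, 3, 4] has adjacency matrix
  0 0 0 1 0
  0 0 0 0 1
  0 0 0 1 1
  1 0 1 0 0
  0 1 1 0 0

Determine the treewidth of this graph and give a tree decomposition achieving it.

Every bag has size at most 2, so the width is 2 − 1 = 1 and tw(G) ≤ 1. Since G has at least one edge (e.g. 1–4), it is not an edgeless graph, so tw(G) ≥ 1. Therefore the treewidth is 1.

Treewidth 1.
One optimal decomposition is:
Bags: B1 = {1, 4}  B2 = {2, 4}  B3 = {2, 3}  B4 = {0, 3}
Tree: B1–B2, B2–B3, B3–B4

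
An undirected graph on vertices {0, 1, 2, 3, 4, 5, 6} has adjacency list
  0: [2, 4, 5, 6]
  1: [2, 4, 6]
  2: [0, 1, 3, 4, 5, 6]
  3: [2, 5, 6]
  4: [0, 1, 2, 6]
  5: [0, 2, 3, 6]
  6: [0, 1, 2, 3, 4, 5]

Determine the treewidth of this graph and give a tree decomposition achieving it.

Treewidth 3.
Bags: B1 = {1, 2, 4, 6}  B2 = {0, 2, 4, 6}  B3 = {0, 2, 5, 6}  B4 = {2, 3, 5, 6}
Tree: B1–B2, B2–B3, B3–B4

The largest bag has 4 vertices, giving width 3; this decomposition certifies tw(G) ≤ 3. For the lower bound, the 4 vertices {0, 2, 4, 6} are pairwise adjacent, and any tree decomposition puts a clique entirely inside one bag — forcing width ≥ 3. The upper and lower bounds meet at 3, so that is the treewidth.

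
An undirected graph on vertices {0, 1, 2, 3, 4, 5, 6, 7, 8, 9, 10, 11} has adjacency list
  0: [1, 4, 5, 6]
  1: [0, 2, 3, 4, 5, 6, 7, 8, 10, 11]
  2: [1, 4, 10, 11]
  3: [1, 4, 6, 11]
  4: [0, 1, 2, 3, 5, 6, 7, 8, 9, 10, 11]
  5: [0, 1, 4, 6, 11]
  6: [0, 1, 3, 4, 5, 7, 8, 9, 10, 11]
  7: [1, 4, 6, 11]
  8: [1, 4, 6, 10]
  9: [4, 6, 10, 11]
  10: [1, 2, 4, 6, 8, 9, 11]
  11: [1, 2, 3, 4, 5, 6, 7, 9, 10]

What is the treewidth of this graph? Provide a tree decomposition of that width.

The largest bag has 5 vertices, giving width 4; this decomposition certifies tw(G) ≤ 4. On the other hand G contains the 5-clique {1, 2, 4, 10, 11}. A clique must lie in a single bag of any decomposition, so no decomposition can have width below 4. Therefore the treewidth is 4.

Treewidth 4.
One optimal decomposition is:
Bags: B1 = {1, 4, 6, 10, 11}  B2 = {1, 4, 5, 6, 11}  B3 = {4, 6, 9, 10, 11}  B4 = {1, 2, 4, 10, 11}  B5 = {1, 4, 6, 8, 10}  B6 = {1, 4, 6, 7, 11}  B7 = {0, 1, 4, 5, 6}  B8 = {1, 3, 4, 6, 11}
Tree: B1–B2, B1–B3, B1–B4, B1–B5, B2–B6, B2–B7, B2–B8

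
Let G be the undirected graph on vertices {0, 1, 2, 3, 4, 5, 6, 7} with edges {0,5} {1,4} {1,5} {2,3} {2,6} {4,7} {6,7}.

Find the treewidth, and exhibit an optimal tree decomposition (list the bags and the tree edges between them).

Each bag holds 2 vertices, so the decomposition has width 1, which upper-bounds the treewidth. Since G has at least one edge (e.g. 0–5), it is not an edgeless graph, so tw(G) ≥ 1. The upper and lower bounds meet at 1, so that is the treewidth.

Treewidth 1.
Bags: B1 = {0, 5}  B2 = {1, 5}  B3 = {1, 4}  B4 = {4, 7}  B5 = {6, 7}  B6 = {2, 6}  B7 = {2, 3}
Tree: B1–B2, B2–B3, B3–B4, B4–B5, B5–B6, B6–B7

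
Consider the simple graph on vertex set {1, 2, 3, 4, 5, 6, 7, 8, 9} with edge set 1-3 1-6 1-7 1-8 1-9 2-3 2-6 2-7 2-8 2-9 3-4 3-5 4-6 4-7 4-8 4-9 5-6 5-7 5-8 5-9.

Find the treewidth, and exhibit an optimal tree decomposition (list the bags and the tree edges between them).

Each bag holds 5 vertices, so the decomposition has width 4, which upper-bounds the treewidth. For the lower bound: the 5 vertex sets {1,3}, {4,9}, {2,6}, {5}, {8} are disjoint, each induces a connected subgraph, and every pair is joined by at least one edge of G. Contracting each set to a single vertex therefore yields K_{5} as a minor, and since treewidth is minor-monotone, tw(G) ≥ tw(K_{5}) = 4. Combining the bounds, tw(G) = 4.

Treewidth 4.
One optimal decomposition is:
Bags: B1 = {1, 2, 3, 4, 5}  B2 = {1, 2, 4, 5, 9}  B3 = {1, 2, 4, 5, 6}  B4 = {1, 2, 4, 5, 8}  B5 = {1, 2, 4, 5, 7}
Tree: B1–B2, B2–B3, B3–B4, B4–B5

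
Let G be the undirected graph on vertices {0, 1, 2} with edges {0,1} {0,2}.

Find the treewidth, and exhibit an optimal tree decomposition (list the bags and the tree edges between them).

Every bag has size at most 2, so the width is 2 − 1 = 1 and tw(G) ≤ 1. G has an edge, so its treewidth is at least 1. Therefore the treewidth is 1.

Treewidth 1.
One such decomposition:
Bags: B1 = {0, 2}  B2 = {0, 1}
Tree: B1–B2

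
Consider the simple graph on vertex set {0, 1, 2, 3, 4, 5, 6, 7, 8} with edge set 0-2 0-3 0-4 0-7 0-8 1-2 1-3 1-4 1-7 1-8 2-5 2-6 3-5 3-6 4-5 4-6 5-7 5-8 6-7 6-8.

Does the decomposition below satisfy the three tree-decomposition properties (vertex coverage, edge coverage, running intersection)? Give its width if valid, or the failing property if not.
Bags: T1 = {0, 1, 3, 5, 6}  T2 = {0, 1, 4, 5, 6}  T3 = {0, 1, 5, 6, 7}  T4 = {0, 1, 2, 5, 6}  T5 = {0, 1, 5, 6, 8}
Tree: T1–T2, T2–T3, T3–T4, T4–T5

Vertex coverage: the bags together contain {0, 1, 2, 3, 4, 5, 6, 7, 8}, the full vertex set. Edge coverage: each edge of G has both endpoints in at least one bag. Running intersection: for every vertex, the bags containing it form a connected subtree. All three properties hold, so this is a valid tree decomposition of width max|bag| − 1 = 4, and hence tw(G) ≤ 4.

Yes; width 4.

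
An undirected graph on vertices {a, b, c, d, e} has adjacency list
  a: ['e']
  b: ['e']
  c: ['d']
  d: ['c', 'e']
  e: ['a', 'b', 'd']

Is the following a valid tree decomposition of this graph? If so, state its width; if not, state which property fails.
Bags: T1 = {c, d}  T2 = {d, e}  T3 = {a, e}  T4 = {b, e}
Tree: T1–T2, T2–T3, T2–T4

Yes; width 1.

Every vertex of G appears in some bag (union = {a, b, c, d, e}); every edge is covered by a bag; and for each vertex v the set of bags containing v is connected in the bag tree. The decomposition is therefore valid. The largest bag has 2 vertices, so the width is 1.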